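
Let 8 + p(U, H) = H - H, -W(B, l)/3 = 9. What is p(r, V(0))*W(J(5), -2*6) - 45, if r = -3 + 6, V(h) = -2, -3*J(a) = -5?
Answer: 171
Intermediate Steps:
J(a) = 5/3 (J(a) = -1/3*(-5) = 5/3)
W(B, l) = -27 (W(B, l) = -3*9 = -27)
r = 3
p(U, H) = -8 (p(U, H) = -8 + (H - H) = -8 + 0 = -8)
p(r, V(0))*W(J(5), -2*6) - 45 = -8*(-27) - 45 = 216 - 45 = 171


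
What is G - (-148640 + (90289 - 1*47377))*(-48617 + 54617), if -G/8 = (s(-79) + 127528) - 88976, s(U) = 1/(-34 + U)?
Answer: 71648733000/113 ≈ 6.3406e+8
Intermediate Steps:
G = -34851000/113 (G = -8*((1/(-34 - 79) + 127528) - 88976) = -8*((1/(-113) + 127528) - 88976) = -8*((-1/113 + 127528) - 88976) = -8*(14410663/113 - 88976) = -8*4356375/113 = -34851000/113 ≈ -3.0842e+5)
G - (-148640 + (90289 - 1*47377))*(-48617 + 54617) = -34851000/113 - (-148640 + (90289 - 1*47377))*(-48617 + 54617) = -34851000/113 - (-148640 + (90289 - 47377))*6000 = -34851000/113 - (-148640 + 42912)*6000 = -34851000/113 - (-105728)*6000 = -34851000/113 - 1*(-634368000) = -34851000/113 + 634368000 = 71648733000/113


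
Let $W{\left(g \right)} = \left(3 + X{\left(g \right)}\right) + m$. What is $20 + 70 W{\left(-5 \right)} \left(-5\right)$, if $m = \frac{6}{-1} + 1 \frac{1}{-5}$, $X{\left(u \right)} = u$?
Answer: $2890$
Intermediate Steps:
$m = - \frac{31}{5}$ ($m = 6 \left(-1\right) + 1 \left(- \frac{1}{5}\right) = -6 - \frac{1}{5} = - \frac{31}{5} \approx -6.2$)
$W{\left(g \right)} = - \frac{16}{5} + g$ ($W{\left(g \right)} = \left(3 + g\right) - \frac{31}{5} = - \frac{16}{5} + g$)
$20 + 70 W{\left(-5 \right)} \left(-5\right) = 20 + 70 \left(- \frac{16}{5} - 5\right) \left(-5\right) = 20 + 70 \left(\left(- \frac{41}{5}\right) \left(-5\right)\right) = 20 + 70 \cdot 41 = 20 + 2870 = 2890$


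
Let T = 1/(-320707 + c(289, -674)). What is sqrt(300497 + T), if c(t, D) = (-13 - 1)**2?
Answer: sqrt(30869245804636626)/320511 ≈ 548.18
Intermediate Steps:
c(t, D) = 196 (c(t, D) = (-14)**2 = 196)
T = -1/320511 (T = 1/(-320707 + 196) = 1/(-320511) = -1/320511 ≈ -3.1200e-6)
sqrt(300497 + T) = sqrt(300497 - 1/320511) = sqrt(96312593966/320511) = sqrt(30869245804636626)/320511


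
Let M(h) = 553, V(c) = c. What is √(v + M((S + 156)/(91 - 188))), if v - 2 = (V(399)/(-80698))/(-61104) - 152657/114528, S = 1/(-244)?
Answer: √829291542015620375102847/38701631028 ≈ 23.530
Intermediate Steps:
S = -1/244 ≈ -0.0040984
v = 103267891435/154806524112 (v = 2 + ((399/(-80698))/(-61104) - 152657/114528) = 2 + ((399*(-1/80698))*(-1/61104) - 152657*1/114528) = 2 + (-399/80698*(-1/61104) - 152657/114528) = 2 + (7/86508256 - 152657/114528) = 2 - 206345156789/154806524112 = 103267891435/154806524112 ≈ 0.66708)
√(v + M((S + 156)/(91 - 188))) = √(103267891435/154806524112 + 553) = √(85711275725371/154806524112) = √829291542015620375102847/38701631028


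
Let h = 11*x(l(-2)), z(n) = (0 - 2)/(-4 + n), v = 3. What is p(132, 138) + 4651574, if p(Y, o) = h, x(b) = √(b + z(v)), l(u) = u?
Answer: 4651574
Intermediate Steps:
z(n) = -2/(-4 + n)
x(b) = √(2 + b) (x(b) = √(b - 2/(-4 + 3)) = √(b - 2/(-1)) = √(b - 2*(-1)) = √(b + 2) = √(2 + b))
h = 0 (h = 11*√(2 - 2) = 11*√0 = 11*0 = 0)
p(Y, o) = 0
p(132, 138) + 4651574 = 0 + 4651574 = 4651574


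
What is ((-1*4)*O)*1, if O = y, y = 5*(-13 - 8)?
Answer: 420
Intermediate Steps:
y = -105 (y = 5*(-21) = -105)
O = -105
((-1*4)*O)*1 = (-1*4*(-105))*1 = -4*(-105)*1 = 420*1 = 420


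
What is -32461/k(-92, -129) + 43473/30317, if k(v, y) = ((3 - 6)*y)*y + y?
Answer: 3160030733/1517426484 ≈ 2.0825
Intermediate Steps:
k(v, y) = y - 3*y² (k(v, y) = (-3*y)*y + y = -3*y² + y = y - 3*y²)
-32461/k(-92, -129) + 43473/30317 = -32461*(-1/(129*(1 - 3*(-129)))) + 43473/30317 = -32461*(-1/(129*(1 + 387))) + 43473*(1/30317) = -32461/((-129*388)) + 43473/30317 = -32461/(-50052) + 43473/30317 = -32461*(-1/50052) + 43473/30317 = 32461/50052 + 43473/30317 = 3160030733/1517426484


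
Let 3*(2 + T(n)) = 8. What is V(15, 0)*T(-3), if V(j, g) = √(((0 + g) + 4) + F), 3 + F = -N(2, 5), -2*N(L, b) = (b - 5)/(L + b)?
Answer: ⅔ ≈ 0.66667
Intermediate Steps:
T(n) = ⅔ (T(n) = -2 + (⅓)*8 = -2 + 8/3 = ⅔)
N(L, b) = -(-5 + b)/(2*(L + b)) (N(L, b) = -(b - 5)/(2*(L + b)) = -(-5 + b)/(2*(L + b)))
F = -3 (F = -3 - (5 - 1*5)/(2*(2 + 5)) = -3 - (5 - 5)/(2*7) = -3 - 0/(2*7) = -3 - 1*0 = -3 + 0 = -3)
V(j, g) = √(1 + g) (V(j, g) = √(((0 + g) + 4) - 3) = √((g + 4) - 3) = √((4 + g) - 3) = √(1 + g))
V(15, 0)*T(-3) = √(1 + 0)*(⅔) = √1*(⅔) = 1*(⅔) = ⅔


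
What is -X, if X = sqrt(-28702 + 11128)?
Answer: -I*sqrt(17574) ≈ -132.57*I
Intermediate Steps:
X = I*sqrt(17574) (X = sqrt(-17574) = I*sqrt(17574) ≈ 132.57*I)
-X = -I*sqrt(17574)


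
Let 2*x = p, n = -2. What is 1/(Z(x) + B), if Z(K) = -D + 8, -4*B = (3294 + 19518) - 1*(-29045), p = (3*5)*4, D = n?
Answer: -4/51817 ≈ -7.7195e-5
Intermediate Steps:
D = -2
p = 60 (p = 15*4 = 60)
B = -51857/4 (B = -((3294 + 19518) - 1*(-29045))/4 = -(22812 + 29045)/4 = -¼*51857 = -51857/4 ≈ -12964.)
x = 30 (x = (½)*60 = 30)
Z(K) = 10 (Z(K) = -1*(-2) + 8 = 2 + 8 = 10)
1/(Z(x) + B) = 1/(10 - 51857/4) = 1/(-51817/4) = -4/51817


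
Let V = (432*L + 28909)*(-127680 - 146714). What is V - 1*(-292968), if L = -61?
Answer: -701332490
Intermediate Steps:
V = -701625458 (V = (432*(-61) + 28909)*(-127680 - 146714) = (-26352 + 28909)*(-274394) = 2557*(-274394) = -701625458)
V - 1*(-292968) = -701625458 - 1*(-292968) = -701625458 + 292968 = -701332490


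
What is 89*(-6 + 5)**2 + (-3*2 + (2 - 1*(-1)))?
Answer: 86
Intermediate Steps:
89*(-6 + 5)**2 + (-3*2 + (2 - 1*(-1))) = 89*(-1)**2 + (-6 + (2 + 1)) = 89*1 + (-6 + 3) = 89 - 3 = 86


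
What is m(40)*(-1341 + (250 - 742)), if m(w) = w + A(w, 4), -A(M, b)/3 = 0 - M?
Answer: -293280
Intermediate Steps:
A(M, b) = 3*M (A(M, b) = -3*(0 - M) = -(-3)*M = 3*M)
m(w) = 4*w (m(w) = w + 3*w = 4*w)
m(40)*(-1341 + (250 - 742)) = (4*40)*(-1341 + (250 - 742)) = 160*(-1341 - 492) = 160*(-1833) = -293280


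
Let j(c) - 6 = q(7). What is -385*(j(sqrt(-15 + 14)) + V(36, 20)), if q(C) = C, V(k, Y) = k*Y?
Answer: -282205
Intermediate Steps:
V(k, Y) = Y*k
j(c) = 13 (j(c) = 6 + 7 = 13)
-385*(j(sqrt(-15 + 14)) + V(36, 20)) = -385*(13 + 20*36) = -385*(13 + 720) = -385*733 = -282205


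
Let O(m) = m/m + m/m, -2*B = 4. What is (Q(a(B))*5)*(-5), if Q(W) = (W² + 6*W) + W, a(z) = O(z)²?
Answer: -1100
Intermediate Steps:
B = -2 (B = -½*4 = -2)
O(m) = 2 (O(m) = 1 + 1 = 2)
a(z) = 4 (a(z) = 2² = 4)
Q(W) = W² + 7*W
(Q(a(B))*5)*(-5) = ((4*(7 + 4))*5)*(-5) = ((4*11)*5)*(-5) = (44*5)*(-5) = 220*(-5) = -1100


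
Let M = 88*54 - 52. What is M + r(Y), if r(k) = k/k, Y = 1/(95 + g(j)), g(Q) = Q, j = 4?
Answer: 4701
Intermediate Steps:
M = 4700 (M = 4752 - 52 = 4700)
Y = 1/99 (Y = 1/(95 + 4) = 1/99 ≈ 0.010101)
r(k) = 1
M + r(Y) = 4700 + 1 = 4701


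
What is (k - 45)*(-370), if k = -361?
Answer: 150220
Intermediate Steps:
(k - 45)*(-370) = (-361 - 45)*(-370) = -406*(-370) = 150220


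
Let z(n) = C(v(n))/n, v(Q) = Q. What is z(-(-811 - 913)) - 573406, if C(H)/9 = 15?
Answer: -988551809/1724 ≈ -5.7341e+5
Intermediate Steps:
C(H) = 135 (C(H) = 9*15 = 135)
z(n) = 135/n
z(-(-811 - 913)) - 573406 = 135/((-(-811 - 913))) - 573406 = 135/((-1*(-1724))) - 573406 = 135/1724 - 573406 = -988551809/1724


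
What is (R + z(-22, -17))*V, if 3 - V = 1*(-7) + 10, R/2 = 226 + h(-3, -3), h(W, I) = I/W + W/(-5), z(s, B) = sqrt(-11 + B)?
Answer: 0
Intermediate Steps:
h(W, I) = -W/5 + I/W (h(W, I) = I/W + W*(-1/5) = I/W - W/5 = -W/5 + I/W)
R = 2276/5 (R = 2*(226 + (-1/5*(-3) - 3/(-3))) = 2*(226 + (3/5 - 3*(-1/3))) = 2*(226 + (3/5 + 1)) = 2*(226 + 8/5) = 2*(1138/5) = 2276/5 ≈ 455.20)
V = 0 (V = 3 - (1*(-7) + 10) = 3 - (-7 + 10) = 3 - 1*3 = 3 - 3 = 0)
(R + z(-22, -17))*V = (2276/5 + sqrt(-11 - 17))*0 = (2276/5 + sqrt(-28))*0 = (2276/5 + 2*I*sqrt(7))*0 = 0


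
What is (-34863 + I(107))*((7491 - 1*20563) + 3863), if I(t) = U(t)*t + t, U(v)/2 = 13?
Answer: 294448566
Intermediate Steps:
U(v) = 26 (U(v) = 2*13 = 26)
I(t) = 27*t (I(t) = 26*t + t = 27*t)
(-34863 + I(107))*((7491 - 1*20563) + 3863) = (-34863 + 27*107)*((7491 - 1*20563) + 3863) = (-34863 + 2889)*((7491 - 20563) + 3863) = -31974*(-13072 + 3863) = -31974*(-9209) = 294448566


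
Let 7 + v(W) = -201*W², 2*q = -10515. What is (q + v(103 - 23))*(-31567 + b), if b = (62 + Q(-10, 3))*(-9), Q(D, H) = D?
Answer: 82756944515/2 ≈ 4.1378e+10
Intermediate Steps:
q = -10515/2 (q = (½)*(-10515) = -10515/2 ≈ -5257.5)
v(W) = -7 - 201*W²
b = -468 (b = (62 - 10)*(-9) = 52*(-9) = -468)
(q + v(103 - 23))*(-31567 + b) = (-10515/2 + (-7 - 201*(103 - 23)²))*(-31567 - 468) = (-10515/2 + (-7 - 201*80²))*(-32035) = (-10515/2 + (-7 - 201*6400))*(-32035) = (-10515/2 + (-7 - 1286400))*(-32035) = (-10515/2 - 1286407)*(-32035) = -2583329/2*(-32035) = 82756944515/2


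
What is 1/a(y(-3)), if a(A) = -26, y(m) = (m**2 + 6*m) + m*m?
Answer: -1/26 ≈ -0.038462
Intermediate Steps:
y(m) = 2*m**2 + 6*m (y(m) = (m**2 + 6*m) + m**2 = 2*m**2 + 6*m)
1/a(y(-3)) = 1/(-26) = -1/26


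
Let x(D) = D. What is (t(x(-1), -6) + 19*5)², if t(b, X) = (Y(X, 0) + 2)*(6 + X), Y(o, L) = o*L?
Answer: 9025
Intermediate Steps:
Y(o, L) = L*o
t(b, X) = 12 + 2*X (t(b, X) = (0*X + 2)*(6 + X) = (0 + 2)*(6 + X) = 2*(6 + X) = 12 + 2*X)
(t(x(-1), -6) + 19*5)² = ((12 + 2*(-6)) + 19*5)² = ((12 - 12) + 95)² = (0 + 95)² = 95² = 9025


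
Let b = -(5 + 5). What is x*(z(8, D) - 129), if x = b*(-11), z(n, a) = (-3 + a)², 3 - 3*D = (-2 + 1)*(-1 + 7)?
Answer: -14190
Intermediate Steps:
D = 3 (D = 1 - (-2 + 1)*(-1 + 7)/3 = 1 - (-1)*6/3 = 1 - ⅓*(-6) = 1 + 2 = 3)
b = -10 (b = -1*10 = -10)
x = 110 (x = -10*(-11) = 110)
x*(z(8, D) - 129) = 110*((-3 + 3)² - 129) = 110*(0² - 129) = 110*(0 - 129) = 110*(-129) = -14190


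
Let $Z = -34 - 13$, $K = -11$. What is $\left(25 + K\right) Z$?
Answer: $-658$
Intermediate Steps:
$Z = -47$ ($Z = -34 - 13 = -47$)
$\left(25 + K\right) Z = \left(25 - 11\right) \left(-47\right) = 14 \left(-47\right) = -658$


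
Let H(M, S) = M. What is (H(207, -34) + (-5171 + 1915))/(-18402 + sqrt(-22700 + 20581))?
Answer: 56107698/338635723 + 3049*I*sqrt(2119)/338635723 ≈ 0.16569 + 0.00041447*I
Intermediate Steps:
(H(207, -34) + (-5171 + 1915))/(-18402 + sqrt(-22700 + 20581)) = (207 + (-5171 + 1915))/(-18402 + sqrt(-22700 + 20581)) = (207 - 3256)/(-18402 + sqrt(-2119)) = -3049/(-18402 + I*sqrt(2119))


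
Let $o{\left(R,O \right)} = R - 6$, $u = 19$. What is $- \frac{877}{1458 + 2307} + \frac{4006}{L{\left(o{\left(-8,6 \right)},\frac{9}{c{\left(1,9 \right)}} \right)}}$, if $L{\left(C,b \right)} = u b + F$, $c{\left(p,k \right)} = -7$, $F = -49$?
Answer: $- \frac{53014454}{967605} \approx -54.789$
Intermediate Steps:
$o{\left(R,O \right)} = -6 + R$ ($o{\left(R,O \right)} = R - 6 = -6 + R$)
$L{\left(C,b \right)} = -49 + 19 b$ ($L{\left(C,b \right)} = 19 b - 49 = -49 + 19 b$)
$- \frac{877}{1458 + 2307} + \frac{4006}{L{\left(o{\left(-8,6 \right)},\frac{9}{c{\left(1,9 \right)}} \right)}} = - \frac{877}{1458 + 2307} + \frac{4006}{-49 + 19 \frac{9}{-7}} = - \frac{877}{3765} + \frac{4006}{-49 + 19 \cdot 9 \left(- \frac{1}{7}\right)} = \left(-877\right) \frac{1}{3765} + \frac{4006}{-49 + 19 \left(- \frac{9}{7}\right)} = - \frac{877}{3765} + \frac{4006}{-49 - \frac{171}{7}} = - \frac{877}{3765} + \frac{4006}{- \frac{514}{7}} = - \frac{877}{3765} + 4006 \left(- \frac{7}{514}\right) = - \frac{877}{3765} - \frac{14021}{257} = - \frac{53014454}{967605}$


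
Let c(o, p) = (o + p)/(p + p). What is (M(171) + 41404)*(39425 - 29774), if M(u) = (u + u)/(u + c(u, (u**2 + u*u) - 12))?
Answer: 2671438583695668/6685127 ≈ 3.9961e+8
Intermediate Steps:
c(o, p) = (o + p)/(2*p) (c(o, p) = (o + p)/((2*p)) = (o + p)*(1/(2*p)) = (o + p)/(2*p))
M(u) = 2*u/(u + (-12 + u + 2*u**2)/(2*(-12 + 2*u**2))) (M(u) = (u + u)/(u + (u + ((u**2 + u*u) - 12))/(2*((u**2 + u*u) - 12))) = (2*u)/(u + (u + ((u**2 + u**2) - 12))/(2*((u**2 + u**2) - 12))) = (2*u)/(u + (u + (2*u**2 - 12))/(2*(2*u**2 - 12))) = (2*u)/(u + (u + (-12 + 2*u**2))/(2*(-12 + 2*u**2))) = (2*u)/(u + (-12 + u + 2*u**2)/(2*(-12 + 2*u**2))) = 2*u/(u + (-12 + u + 2*u**2)/(2*(-12 + 2*u**2))))
(M(171) + 41404)*(39425 - 29774) = (8*171*(-6 + 171**2)/(-12 - 23*171 + 2*171**2 + 4*171**3) + 41404)*(39425 - 29774) = (8*171*(-6 + 29241)/(-12 - 3933 + 2*29241 + 4*5000211) + 41404)*9651 = (8*171*29235/(-12 - 3933 + 58482 + 20000844) + 41404)*9651 = (8*171*29235/20055381 + 41404)*9651 = (8*171*(1/20055381)*29235 + 41404)*9651 = (13331160/6685127 + 41404)*9651 = (276804329468/6685127)*9651 = 2671438583695668/6685127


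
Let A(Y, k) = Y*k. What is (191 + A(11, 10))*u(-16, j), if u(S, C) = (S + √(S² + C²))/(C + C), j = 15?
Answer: -2408/15 + 301*√481/30 ≈ 59.515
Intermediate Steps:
u(S, C) = (S + √(C² + S²))/(2*C) (u(S, C) = (S + √(C² + S²))/((2*C)) = (S + √(C² + S²))*(1/(2*C)) = (S + √(C² + S²))/(2*C))
(191 + A(11, 10))*u(-16, j) = (191 + 11*10)*((½)*(-16 + √(15² + (-16)²))/15) = (191 + 110)*((½)*(1/15)*(-16 + √(225 + 256))) = 301*((½)*(1/15)*(-16 + √481)) = 301*(-8/15 + √481/30) = -2408/15 + 301*√481/30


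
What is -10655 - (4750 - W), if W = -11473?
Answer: -26878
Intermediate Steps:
-10655 - (4750 - W) = -10655 - (4750 - 1*(-11473)) = -10655 - (4750 + 11473) = -10655 - 1*16223 = -10655 - 16223 = -26878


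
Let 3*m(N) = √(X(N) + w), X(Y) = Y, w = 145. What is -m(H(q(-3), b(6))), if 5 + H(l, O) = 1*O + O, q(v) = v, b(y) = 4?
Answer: -2*√37/3 ≈ -4.0552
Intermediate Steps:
H(l, O) = -5 + 2*O (H(l, O) = -5 + (1*O + O) = -5 + (O + O) = -5 + 2*O)
m(N) = √(145 + N)/3 (m(N) = √(N + 145)/3 = √(145 + N)/3)
-m(H(q(-3), b(6))) = -√(145 + (-5 + 2*4))/3 = -√(145 + (-5 + 8))/3 = -√(145 + 3)/3 = -√148/3 = -2*√37/3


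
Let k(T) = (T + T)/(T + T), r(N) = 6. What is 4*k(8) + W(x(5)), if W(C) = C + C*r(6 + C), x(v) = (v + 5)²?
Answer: 704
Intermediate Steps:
x(v) = (5 + v)²
k(T) = 1 (k(T) = (2*T)/((2*T)) = (2*T)*(1/(2*T)) = 1)
W(C) = 7*C (W(C) = C + C*6 = C + 6*C = 7*C)
4*k(8) + W(x(5)) = 4*1 + 7*(5 + 5)² = 4 + 7*10² = 4 + 7*100 = 4 + 700 = 704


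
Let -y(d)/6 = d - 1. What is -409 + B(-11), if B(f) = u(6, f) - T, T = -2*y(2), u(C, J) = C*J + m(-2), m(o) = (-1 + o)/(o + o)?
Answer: -1945/4 ≈ -486.25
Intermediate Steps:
m(o) = (-1 + o)/(2*o) (m(o) = (-1 + o)/((2*o)) = (-1 + o)*(1/(2*o)) = (-1 + o)/(2*o))
y(d) = 6 - 6*d (y(d) = -6*(d - 1) = -6*(-1 + d) = 6 - 6*d)
u(C, J) = ¾ + C*J (u(C, J) = C*J + (½)*(-1 - 2)/(-2) = C*J + (½)*(-½)*(-3) = C*J + ¾ = ¾ + C*J)
T = 12 (T = -2*(6 - 6*2) = -2*(6 - 12) = -2*(-6) = 12)
B(f) = -45/4 + 6*f (B(f) = (¾ + 6*f) - 1*12 = (¾ + 6*f) - 12 = -45/4 + 6*f)
-409 + B(-11) = -409 + (-45/4 + 6*(-11)) = -409 + (-45/4 - 66) = -409 - 309/4 = -1945/4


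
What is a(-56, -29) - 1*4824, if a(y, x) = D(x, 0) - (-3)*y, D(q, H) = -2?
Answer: -4994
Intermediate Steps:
a(y, x) = -2 + 3*y (a(y, x) = -2 - (-3)*y = -2 + 3*y)
a(-56, -29) - 1*4824 = (-2 + 3*(-56)) - 1*4824 = (-2 - 168) - 4824 = -170 - 4824 = -4994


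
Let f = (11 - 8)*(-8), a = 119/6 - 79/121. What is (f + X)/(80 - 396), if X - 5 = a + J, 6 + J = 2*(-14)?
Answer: 24553/229416 ≈ 0.10702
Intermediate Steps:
a = 13925/726 (a = 119*(⅙) - 79*1/121 = 119/6 - 79/121 = 13925/726 ≈ 19.180)
J = -34 (J = -6 + 2*(-14) = -6 - 28 = -34)
f = -24 (f = 3*(-8) = -24)
X = -7129/726 (X = 5 + (13925/726 - 34) = 5 - 10759/726 = -7129/726 ≈ -9.8196)
(f + X)/(80 - 396) = (-24 - 7129/726)/(80 - 396) = -24553/726/(-316) = -24553/726*(-1/316) = 24553/229416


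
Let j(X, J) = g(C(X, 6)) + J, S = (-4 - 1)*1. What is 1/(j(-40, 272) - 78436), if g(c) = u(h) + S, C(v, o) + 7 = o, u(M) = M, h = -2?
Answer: -1/78171 ≈ -1.2792e-5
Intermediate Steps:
C(v, o) = -7 + o
S = -5 (S = -5*1 = -5)
g(c) = -7 (g(c) = -2 - 5 = -7)
j(X, J) = -7 + J
1/(j(-40, 272) - 78436) = 1/((-7 + 272) - 78436) = 1/(265 - 78436) = 1/(-78171) = -1/78171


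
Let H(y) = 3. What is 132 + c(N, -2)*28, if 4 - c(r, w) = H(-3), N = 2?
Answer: 160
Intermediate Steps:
c(r, w) = 1 (c(r, w) = 4 - 1*3 = 4 - 3 = 1)
132 + c(N, -2)*28 = 132 + 1*28 = 132 + 28 = 160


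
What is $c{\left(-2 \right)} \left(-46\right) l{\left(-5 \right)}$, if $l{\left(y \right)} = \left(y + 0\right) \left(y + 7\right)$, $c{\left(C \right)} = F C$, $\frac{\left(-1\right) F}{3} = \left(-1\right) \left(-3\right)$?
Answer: $8280$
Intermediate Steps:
$F = -9$ ($F = - 3 \left(\left(-1\right) \left(-3\right)\right) = \left(-3\right) 3 = -9$)
$c{\left(C \right)} = - 9 C$
$l{\left(y \right)} = y \left(7 + y\right)$
$c{\left(-2 \right)} \left(-46\right) l{\left(-5 \right)} = \left(-9\right) \left(-2\right) \left(-46\right) \left(- 5 \left(7 - 5\right)\right) = 18 \left(-46\right) \left(\left(-5\right) 2\right) = \left(-828\right) \left(-10\right) = 8280$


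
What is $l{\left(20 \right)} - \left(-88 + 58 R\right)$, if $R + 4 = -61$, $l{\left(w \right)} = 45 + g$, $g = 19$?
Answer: $3922$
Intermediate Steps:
$l{\left(w \right)} = 64$ ($l{\left(w \right)} = 45 + 19 = 64$)
$R = -65$ ($R = -4 - 61 = -65$)
$l{\left(20 \right)} - \left(-88 + 58 R\right) = 64 + \left(\left(-58\right) \left(-65\right) + 88\right) = 64 + \left(3770 + 88\right) = 64 + 3858 = 3922$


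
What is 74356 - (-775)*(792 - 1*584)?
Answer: 235556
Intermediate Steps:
74356 - (-775)*(792 - 1*584) = 74356 - (-775)*(792 - 584) = 74356 - (-775)*208 = 74356 - 1*(-161200) = 74356 + 161200 = 235556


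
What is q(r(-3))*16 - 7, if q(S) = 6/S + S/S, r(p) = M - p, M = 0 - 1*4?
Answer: -87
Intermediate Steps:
M = -4 (M = 0 - 4 = -4)
r(p) = -4 - p
q(S) = 1 + 6/S (q(S) = 6/S + 1 = 1 + 6/S)
q(r(-3))*16 - 7 = ((6 + (-4 - 1*(-3)))/(-4 - 1*(-3)))*16 - 7 = ((6 + (-4 + 3))/(-4 + 3))*16 - 7 = ((6 - 1)/(-1))*16 - 7 = -1*5*16 - 7 = -5*16 - 7 = -80 - 7 = -87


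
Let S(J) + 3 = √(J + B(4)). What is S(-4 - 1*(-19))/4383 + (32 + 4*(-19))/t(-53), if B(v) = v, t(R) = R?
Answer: 64231/77433 + √19/4383 ≈ 0.83050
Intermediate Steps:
S(J) = -3 + √(4 + J) (S(J) = -3 + √(J + 4) = -3 + √(4 + J))
S(-4 - 1*(-19))/4383 + (32 + 4*(-19))/t(-53) = (-3 + √(4 + (-4 - 1*(-19))))/4383 + (32 + 4*(-19))/(-53) = (-3 + √(4 + (-4 + 19)))*(1/4383) + (32 - 76)*(-1/53) = (-3 + √(4 + 15))*(1/4383) - 44*(-1/53) = (-3 + √19)*(1/4383) + 44/53 = (-1/1461 + √19/4383) + 44/53 = 64231/77433 + √19/4383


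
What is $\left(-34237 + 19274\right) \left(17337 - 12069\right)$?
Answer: $-78825084$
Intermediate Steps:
$\left(-34237 + 19274\right) \left(17337 - 12069\right) = \left(-14963\right) 5268 = -78825084$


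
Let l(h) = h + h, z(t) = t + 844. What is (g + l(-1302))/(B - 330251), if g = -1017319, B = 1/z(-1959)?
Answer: 1137214145/368229866 ≈ 3.0883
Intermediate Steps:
z(t) = 844 + t
l(h) = 2*h
B = -1/1115 (B = 1/(844 - 1959) = 1/(-1115) = -1/1115 ≈ -0.00089686)
(g + l(-1302))/(B - 330251) = (-1017319 + 2*(-1302))/(-1/1115 - 330251) = (-1017319 - 2604)/(-368229866/1115) = -1019923*(-1115/368229866) = 1137214145/368229866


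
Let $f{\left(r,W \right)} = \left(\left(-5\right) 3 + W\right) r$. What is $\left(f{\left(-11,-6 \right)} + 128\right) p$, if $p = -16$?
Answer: $-5744$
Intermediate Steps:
$f{\left(r,W \right)} = r \left(-15 + W\right)$ ($f{\left(r,W \right)} = \left(-15 + W\right) r = r \left(-15 + W\right)$)
$\left(f{\left(-11,-6 \right)} + 128\right) p = \left(- 11 \left(-15 - 6\right) + 128\right) \left(-16\right) = \left(\left(-11\right) \left(-21\right) + 128\right) \left(-16\right) = \left(231 + 128\right) \left(-16\right) = 359 \left(-16\right) = -5744$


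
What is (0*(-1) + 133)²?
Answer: 17689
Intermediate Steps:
(0*(-1) + 133)² = (0 + 133)² = 133² = 17689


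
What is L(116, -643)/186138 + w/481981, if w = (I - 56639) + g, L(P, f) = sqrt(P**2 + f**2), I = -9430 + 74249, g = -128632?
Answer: -120452/481981 + sqrt(426905)/186138 ≈ -0.24640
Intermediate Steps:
I = 64819
w = -120452 (w = (64819 - 56639) - 128632 = 8180 - 128632 = -120452)
L(116, -643)/186138 + w/481981 = sqrt(116**2 + (-643)**2)/186138 - 120452/481981 = sqrt(13456 + 413449)*(1/186138) - 120452*1/481981 = sqrt(426905)*(1/186138) - 120452/481981 = sqrt(426905)/186138 - 120452/481981 = -120452/481981 + sqrt(426905)/186138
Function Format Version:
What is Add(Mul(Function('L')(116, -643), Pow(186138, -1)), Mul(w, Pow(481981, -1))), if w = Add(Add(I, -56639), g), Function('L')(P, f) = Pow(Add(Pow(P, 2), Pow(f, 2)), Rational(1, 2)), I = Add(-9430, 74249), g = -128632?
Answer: Add(Rational(-120452, 481981), Mul(Rational(1, 186138), Pow(426905, Rational(1, 2)))) ≈ -0.24640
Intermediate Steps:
I = 64819
w = -120452 (w = Add(Add(64819, -56639), -128632) = Add(8180, -128632) = -120452)
Add(Mul(Function('L')(116, -643), Pow(186138, -1)), Mul(w, Pow(481981, -1))) = Add(Mul(Pow(Add(Pow(116, 2), Pow(-643, 2)), Rational(1, 2)), Pow(186138, -1)), Mul(-120452, Pow(481981, -1))) = Add(Mul(Pow(Add(13456, 413449), Rational(1, 2)), Rational(1, 186138)), Mul(-120452, Rational(1, 481981))) = Add(Mul(Pow(426905, Rational(1, 2)), Rational(1, 186138)), Rational(-120452, 481981)) = Add(Mul(Rational(1, 186138), Pow(426905, Rational(1, 2))), Rational(-120452, 481981)) = Add(Rational(-120452, 481981), Mul(Rational(1, 186138), Pow(426905, Rational(1, 2))))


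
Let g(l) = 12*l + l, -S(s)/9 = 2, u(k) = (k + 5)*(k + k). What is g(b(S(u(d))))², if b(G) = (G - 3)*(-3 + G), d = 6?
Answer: 32867289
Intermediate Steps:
u(k) = 2*k*(5 + k) (u(k) = (5 + k)*(2*k) = 2*k*(5 + k))
S(s) = -18 (S(s) = -9*2 = -18)
b(G) = (-3 + G)² (b(G) = (-3 + G)*(-3 + G) = (-3 + G)²)
g(l) = 13*l
g(b(S(u(d))))² = (13*(-3 - 18)²)² = (13*(-21)²)² = (13*441)² = 5733² = 32867289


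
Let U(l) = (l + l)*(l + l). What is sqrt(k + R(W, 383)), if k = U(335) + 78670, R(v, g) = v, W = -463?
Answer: sqrt(527107) ≈ 726.02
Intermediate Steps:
U(l) = 4*l**2 (U(l) = (2*l)*(2*l) = 4*l**2)
k = 527570 (k = 4*335**2 + 78670 = 4*112225 + 78670 = 448900 + 78670 = 527570)
sqrt(k + R(W, 383)) = sqrt(527570 - 463) = sqrt(527107)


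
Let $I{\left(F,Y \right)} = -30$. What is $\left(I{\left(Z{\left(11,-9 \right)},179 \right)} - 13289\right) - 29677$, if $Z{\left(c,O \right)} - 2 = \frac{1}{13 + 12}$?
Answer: $-42996$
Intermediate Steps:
$Z{\left(c,O \right)} = \frac{51}{25}$ ($Z{\left(c,O \right)} = 2 + \frac{1}{13 + 12} = 2 + \frac{1}{25} = \frac{51}{25}$)
$\left(I{\left(Z{\left(11,-9 \right)},179 \right)} - 13289\right) - 29677 = \left(-30 - 13289\right) - 29677 = -13319 - 29677 = -42996$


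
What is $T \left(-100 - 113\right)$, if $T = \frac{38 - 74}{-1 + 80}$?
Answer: $\frac{7668}{79} \approx 97.063$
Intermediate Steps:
$T = - \frac{36}{79} \approx -0.4557$
$T \left(-100 - 113\right) = - \frac{36 \left(-100 - 113\right)}{79} = \left(- \frac{36}{79}\right) \left(-213\right) = \frac{7668}{79}$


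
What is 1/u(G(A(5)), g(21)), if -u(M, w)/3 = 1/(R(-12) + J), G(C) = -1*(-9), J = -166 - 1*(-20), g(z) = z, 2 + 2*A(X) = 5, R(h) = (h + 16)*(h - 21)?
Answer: 278/3 ≈ 92.667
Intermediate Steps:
R(h) = (-21 + h)*(16 + h) (R(h) = (16 + h)*(-21 + h) = (-21 + h)*(16 + h))
A(X) = 3/2 (A(X) = -1 + (½)*5 = -1 + 5/2 = 3/2)
J = -146 (J = -166 + 20 = -146)
G(C) = 9
u(M, w) = 3/278 (u(M, w) = -3/((-336 + (-12)² - 5*(-12)) - 146) = -3/((-336 + 144 + 60) - 146) = -3/(-132 - 146) = -3/(-278) = -3*(-1/278) = 3/278)
1/u(G(A(5)), g(21)) = 1/(3/278) = 278/3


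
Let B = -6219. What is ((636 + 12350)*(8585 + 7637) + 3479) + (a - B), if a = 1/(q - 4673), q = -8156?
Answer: 2702667341109/12829 ≈ 2.1067e+8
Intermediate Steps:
a = -1/12829 (a = 1/(-8156 - 4673) = 1/(-12829) = -1/12829 ≈ -7.7948e-5)
((636 + 12350)*(8585 + 7637) + 3479) + (a - B) = ((636 + 12350)*(8585 + 7637) + 3479) + (-1/12829 - 1*(-6219)) = (12986*16222 + 3479) + (-1/12829 + 6219) = (210658892 + 3479) + 79783550/12829 = 210662371 + 79783550/12829 = 2702667341109/12829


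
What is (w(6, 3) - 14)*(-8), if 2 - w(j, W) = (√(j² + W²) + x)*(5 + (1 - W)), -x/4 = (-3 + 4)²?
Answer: 72*√5 ≈ 161.00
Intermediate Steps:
x = -4 (x = -4*(-3 + 4)² = -4*1² = -4*1 = -4)
w(j, W) = 2 - (-4 + √(W² + j²))*(6 - W) (w(j, W) = 2 - (√(j² + W²) - 4)*(5 + (1 - W)) = 2 - (√(W² + j²) - 4)*(6 - W) = 2 - (-4 + √(W² + j²))*(6 - W))
(w(6, 3) - 14)*(-8) = ((26 - 6*√(3² + 6²) - 4*3 + 3*√(3² + 6²)) - 14)*(-8) = ((26 - 6*√(9 + 36) - 12 + 3*√(9 + 36)) - 14)*(-8) = ((26 - 18*√5 - 12 + 3*√45) - 14)*(-8) = ((26 - 18*√5 - 12 + 3*(3*√5)) - 14)*(-8) = ((26 - 18*√5 - 12 + 9*√5) - 14)*(-8) = ((14 - 9*√5) - 14)*(-8) = -9*√5*(-8) = 72*√5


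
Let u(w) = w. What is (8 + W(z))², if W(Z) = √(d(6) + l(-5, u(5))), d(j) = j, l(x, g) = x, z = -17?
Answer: 81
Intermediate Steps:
W(Z) = 1 (W(Z) = √(6 - 5) = √1 = 1)
(8 + W(z))² = (8 + 1)² = 9² = 81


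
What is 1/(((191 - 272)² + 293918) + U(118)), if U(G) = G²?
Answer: 1/314403 ≈ 3.1806e-6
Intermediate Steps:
1/(((191 - 272)² + 293918) + U(118)) = 1/(((191 - 272)² + 293918) + 118²) = 1/(((-81)² + 293918) + 13924) = 1/((6561 + 293918) + 13924) = 1/(300479 + 13924) = 1/314403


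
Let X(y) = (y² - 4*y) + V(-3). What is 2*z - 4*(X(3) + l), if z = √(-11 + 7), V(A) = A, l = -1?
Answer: 28 + 4*I ≈ 28.0 + 4.0*I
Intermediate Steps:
X(y) = -3 + y² - 4*y (X(y) = (y² - 4*y) - 3 = -3 + y² - 4*y)
z = 2*I (z = √(-4) = 2*I ≈ 2.0*I)
2*z - 4*(X(3) + l) = 2*(2*I) - 4*((-3 + 3² - 4*3) - 1) = 4*I - 4*((-3 + 9 - 12) - 1) = 4*I - 4*(-6 - 1) = 4*I - 4*(-7) = 4*I + 28 = 28 + 4*I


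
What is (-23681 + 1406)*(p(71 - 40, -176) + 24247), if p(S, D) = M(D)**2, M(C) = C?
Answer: -1230092325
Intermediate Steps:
p(S, D) = D**2
(-23681 + 1406)*(p(71 - 40, -176) + 24247) = (-23681 + 1406)*((-176)**2 + 24247) = -22275*(30976 + 24247) = -22275*55223 = -1230092325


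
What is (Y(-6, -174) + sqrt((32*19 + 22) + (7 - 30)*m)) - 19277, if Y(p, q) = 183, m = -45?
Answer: -19094 + 3*sqrt(185) ≈ -19053.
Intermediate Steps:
(Y(-6, -174) + sqrt((32*19 + 22) + (7 - 30)*m)) - 19277 = (183 + sqrt((32*19 + 22) + (7 - 30)*(-45))) - 19277 = (183 + sqrt((608 + 22) - 23*(-45))) - 19277 = (183 + sqrt(630 + 1035)) - 19277 = (183 + sqrt(1665)) - 19277 = (183 + 3*sqrt(185)) - 19277 = -19094 + 3*sqrt(185)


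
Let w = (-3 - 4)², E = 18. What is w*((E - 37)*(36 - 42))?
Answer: 5586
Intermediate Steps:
w = 49 (w = (-7)² = 49)
w*((E - 37)*(36 - 42)) = 49*((18 - 37)*(36 - 42)) = 49*(-19*(-6)) = 49*114 = 5586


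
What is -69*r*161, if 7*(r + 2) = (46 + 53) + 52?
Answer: -217419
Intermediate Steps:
r = 137/7 (r = -2 + ((46 + 53) + 52)/7 = -2 + (99 + 52)/7 = -2 + (⅐)*151 = -2 + 151/7 = 137/7 ≈ 19.571)
-69*r*161 = -69*137/7*161 = -9453/7*161 = -217419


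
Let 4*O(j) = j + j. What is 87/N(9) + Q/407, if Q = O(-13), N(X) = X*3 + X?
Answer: 11725/4884 ≈ 2.4007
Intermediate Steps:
N(X) = 4*X (N(X) = 3*X + X = 4*X)
O(j) = j/2 (O(j) = (j + j)/4 = (2*j)/4 = j/2)
Q = -13/2 (Q = (1/2)*(-13) = -13/2 ≈ -6.5000)
87/N(9) + Q/407 = 87/((4*9)) - 13/2/407 = 87/36 - 13/2*1/407 = 87*(1/36) - 13/814 = 29/12 - 13/814 = 11725/4884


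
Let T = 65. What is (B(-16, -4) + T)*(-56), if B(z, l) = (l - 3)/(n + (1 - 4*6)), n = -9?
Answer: -14609/4 ≈ -3652.3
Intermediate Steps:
B(z, l) = 3/32 - l/32 (B(z, l) = (l - 3)/(-9 + (1 - 4*6)) = (-3 + l)/(-9 + (1 - 24)) = (-3 + l)/(-9 - 23) = (-3 + l)/(-32) = (-3 + l)*(-1/32) = 3/32 - l/32)
(B(-16, -4) + T)*(-56) = ((3/32 - 1/32*(-4)) + 65)*(-56) = ((3/32 + 1/8) + 65)*(-56) = (7/32 + 65)*(-56) = (2087/32)*(-56) = -14609/4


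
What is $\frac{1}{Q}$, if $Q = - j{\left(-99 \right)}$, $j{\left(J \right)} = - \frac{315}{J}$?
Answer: $- \frac{11}{35} \approx -0.31429$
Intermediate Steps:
$Q = - \frac{35}{11}$ ($Q = - \frac{-315}{-99} = - \frac{\left(-315\right) \left(-1\right)}{99} = \left(-1\right) \frac{35}{11} = - \frac{35}{11} \approx -3.1818$)
$\frac{1}{Q} = \frac{1}{- \frac{35}{11}} = - \frac{11}{35}$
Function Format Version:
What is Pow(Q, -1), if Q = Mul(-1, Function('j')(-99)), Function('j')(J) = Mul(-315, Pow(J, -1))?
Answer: Rational(-11, 35) ≈ -0.31429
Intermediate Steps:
Q = Rational(-35, 11) (Q = Mul(-1, Mul(-315, Pow(-99, -1))) = Mul(-1, Mul(-315, Rational(-1, 99))) = Mul(-1, Rational(35, 11)) = Rational(-35, 11) ≈ -3.1818)
Pow(Q, -1) = Pow(Rational(-35, 11), -1) = Rational(-11, 35)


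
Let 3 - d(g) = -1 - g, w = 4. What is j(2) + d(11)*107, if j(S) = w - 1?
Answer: 1608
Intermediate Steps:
d(g) = 4 + g (d(g) = 3 - (-1 - g) = 3 + (1 + g) = 4 + g)
j(S) = 3 (j(S) = 4 - 1 = 3)
j(2) + d(11)*107 = 3 + (4 + 11)*107 = 3 + 15*107 = 3 + 1605 = 1608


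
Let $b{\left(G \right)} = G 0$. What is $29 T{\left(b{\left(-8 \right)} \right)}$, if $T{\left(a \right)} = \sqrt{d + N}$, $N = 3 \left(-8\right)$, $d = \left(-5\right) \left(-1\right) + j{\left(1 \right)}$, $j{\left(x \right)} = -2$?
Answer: $29 i \sqrt{21} \approx 132.89 i$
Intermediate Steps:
$d = 3$ ($d = \left(-5\right) \left(-1\right) - 2 = 5 - 2 = 3$)
$N = -24$
$b{\left(G \right)} = 0$
$T{\left(a \right)} = i \sqrt{21}$ ($T{\left(a \right)} = \sqrt{3 - 24} = \sqrt{-21} = i \sqrt{21}$)
$29 T{\left(b{\left(-8 \right)} \right)} = 29 i \sqrt{21}$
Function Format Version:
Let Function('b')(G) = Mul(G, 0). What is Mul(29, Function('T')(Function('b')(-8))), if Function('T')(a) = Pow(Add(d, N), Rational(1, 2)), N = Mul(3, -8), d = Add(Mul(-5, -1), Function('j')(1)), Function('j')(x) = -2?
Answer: Mul(29, I, Pow(21, Rational(1, 2))) ≈ Mul(132.89, I)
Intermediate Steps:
d = 3 (d = Add(Mul(-5, -1), -2) = Add(5, -2) = 3)
N = -24
Function('b')(G) = 0
Function('T')(a) = Mul(I, Pow(21, Rational(1, 2))) (Function('T')(a) = Pow(Add(3, -24), Rational(1, 2)) = Pow(-21, Rational(1, 2)) = Mul(I, Pow(21, Rational(1, 2))))
Mul(29, Function('T')(Function('b')(-8))) = Mul(29, Mul(I, Pow(21, Rational(1, 2)))) = Mul(29, I, Pow(21, Rational(1, 2)))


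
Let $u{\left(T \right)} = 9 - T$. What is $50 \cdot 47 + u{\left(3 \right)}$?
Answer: $2356$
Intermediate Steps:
$50 \cdot 47 + u{\left(3 \right)} = 50 \cdot 47 + \left(9 - 3\right) = 2350 + \left(9 - 3\right) = 2350 + 6 = 2356$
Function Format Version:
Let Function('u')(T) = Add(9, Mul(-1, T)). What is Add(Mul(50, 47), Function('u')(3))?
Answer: 2356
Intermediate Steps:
Add(Mul(50, 47), Function('u')(3)) = Add(Mul(50, 47), Add(9, Mul(-1, 3))) = Add(2350, Add(9, -3)) = Add(2350, 6) = 2356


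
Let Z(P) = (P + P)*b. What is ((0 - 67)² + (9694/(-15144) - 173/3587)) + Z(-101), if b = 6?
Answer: 88987127483/27160764 ≈ 3276.3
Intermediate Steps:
Z(P) = 12*P (Z(P) = (P + P)*6 = (2*P)*6 = 12*P)
((0 - 67)² + (9694/(-15144) - 173/3587)) + Z(-101) = ((0 - 67)² + (9694/(-15144) - 173/3587)) + 12*(-101) = ((-67)² + (9694*(-1/15144) - 173*1/3587)) - 1212 = (4489 + (-4847/7572 - 173/3587)) - 1212 = (4489 - 18696145/27160764) - 1212 = 121905973451/27160764 - 1212 = 88987127483/27160764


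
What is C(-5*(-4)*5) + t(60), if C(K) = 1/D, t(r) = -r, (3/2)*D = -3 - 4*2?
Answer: -1323/22 ≈ -60.136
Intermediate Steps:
D = -22/3 (D = 2*(-3 - 4*2)/3 = 2*(-3 - 8)/3 = (2/3)*(-11) = -22/3 ≈ -7.3333)
C(K) = -3/22 (C(K) = 1/(-22/3) = -3/22)
C(-5*(-4)*5) + t(60) = -3/22 - 1*60 = -3/22 - 60 = -1323/22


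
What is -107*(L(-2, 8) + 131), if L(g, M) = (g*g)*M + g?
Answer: -17227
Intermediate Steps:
L(g, M) = g + M*g**2 (L(g, M) = g**2*M + g = M*g**2 + g = g + M*g**2)
-107*(L(-2, 8) + 131) = -107*(-2*(1 + 8*(-2)) + 131) = -107*(-2*(1 - 16) + 131) = -107*(-2*(-15) + 131) = -107*(30 + 131) = -107*161 = -17227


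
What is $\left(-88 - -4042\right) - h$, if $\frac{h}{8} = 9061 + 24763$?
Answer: $-266638$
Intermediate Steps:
$h = 270592$ ($h = 8 \left(9061 + 24763\right) = 8 \cdot 33824 = 270592$)
$\left(-88 - -4042\right) - h = \left(-88 - -4042\right) - 270592 = \left(-88 + 4042\right) - 270592 = 3954 - 270592 = -266638$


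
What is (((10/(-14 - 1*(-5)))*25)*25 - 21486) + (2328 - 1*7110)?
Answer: -242662/9 ≈ -26962.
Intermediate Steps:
(((10/(-14 - 1*(-5)))*25)*25 - 21486) + (2328 - 1*7110) = (((10/(-14 + 5))*25)*25 - 21486) + (2328 - 7110) = (((10/(-9))*25)*25 - 21486) - 4782 = (((10*(-1/9))*25)*25 - 21486) - 4782 = (-10/9*25*25 - 21486) - 4782 = (-250/9*25 - 21486) - 4782 = (-6250/9 - 21486) - 4782 = -199624/9 - 4782 = -242662/9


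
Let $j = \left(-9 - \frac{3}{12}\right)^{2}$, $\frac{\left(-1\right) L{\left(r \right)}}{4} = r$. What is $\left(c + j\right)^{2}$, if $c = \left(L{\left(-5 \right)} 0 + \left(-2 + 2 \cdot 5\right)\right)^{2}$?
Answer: $\frac{5726449}{256} \approx 22369.0$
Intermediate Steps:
$L{\left(r \right)} = - 4 r$
$c = 64$ ($c = \left(\left(-4\right) \left(-5\right) 0 + \left(-2 + 2 \cdot 5\right)\right)^{2} = \left(20 \cdot 0 + \left(-2 + 10\right)\right)^{2} = \left(0 + 8\right)^{2} = 8^{2} = 64$)
$j = \frac{1369}{16}$ ($j = \left(-9 - \frac{1}{4}\right)^{2} = \left(- \frac{37}{4}\right)^{2} = \frac{1369}{16} \approx 85.563$)
$\left(c + j\right)^{2} = \left(64 + \frac{1369}{16}\right)^{2} = \left(\frac{2393}{16}\right)^{2} = \frac{5726449}{256}$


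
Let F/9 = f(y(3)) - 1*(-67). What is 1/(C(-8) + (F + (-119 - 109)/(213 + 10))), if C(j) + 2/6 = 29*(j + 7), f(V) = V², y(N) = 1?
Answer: 669/389120 ≈ 0.0017193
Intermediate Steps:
F = 612 (F = 9*(1² - 1*(-67)) = 9*(1 + 67) = 9*68 = 612)
C(j) = 608/3 + 29*j (C(j) = -⅓ + 29*(j + 7) = -⅓ + 29*(7 + j) = -⅓ + (203 + 29*j) = 608/3 + 29*j)
1/(C(-8) + (F + (-119 - 109)/(213 + 10))) = 1/((608/3 + 29*(-8)) + (612 + (-119 - 109)/(213 + 10))) = 1/((608/3 - 232) + (612 - 228/223)) = 1/(-88/3 + (612 - 228*1/223)) = 1/(-88/3 + (612 - 228/223)) = 1/(-88/3 + 136248/223) = 1/(389120/669) = 669/389120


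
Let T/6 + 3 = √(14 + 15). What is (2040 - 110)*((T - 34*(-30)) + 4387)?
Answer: 10400770 + 11580*√29 ≈ 1.0463e+7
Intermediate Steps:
T = -18 + 6*√29 (T = -18 + 6*√(14 + 15) = -18 + 6*√29 ≈ 14.311)
(2040 - 110)*((T - 34*(-30)) + 4387) = (2040 - 110)*(((-18 + 6*√29) - 34*(-30)) + 4387) = 1930*(((-18 + 6*√29) + 1020) + 4387) = 1930*((1002 + 6*√29) + 4387) = 1930*(5389 + 6*√29) = 10400770 + 11580*√29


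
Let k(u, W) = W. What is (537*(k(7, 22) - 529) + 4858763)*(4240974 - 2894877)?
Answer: 6173879274888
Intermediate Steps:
(537*(k(7, 22) - 529) + 4858763)*(4240974 - 2894877) = (537*(22 - 529) + 4858763)*(4240974 - 2894877) = (537*(-507) + 4858763)*1346097 = (-272259 + 4858763)*1346097 = 4586504*1346097 = 6173879274888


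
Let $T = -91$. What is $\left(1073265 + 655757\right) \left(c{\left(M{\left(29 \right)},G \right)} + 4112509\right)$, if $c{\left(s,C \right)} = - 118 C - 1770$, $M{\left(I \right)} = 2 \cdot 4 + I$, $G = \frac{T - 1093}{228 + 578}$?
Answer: $\frac{2864466723965806}{403} \approx 7.1079 \cdot 10^{12}$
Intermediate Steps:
$G = - \frac{592}{403}$ ($G = \frac{-91 - 1093}{228 + 578} = - \frac{1184}{806} = \left(-1184\right) \frac{1}{806} = - \frac{592}{403} \approx -1.469$)
$M{\left(I \right)} = 8 + I$
$c{\left(s,C \right)} = -1770 - 118 C$
$\left(1073265 + 655757\right) \left(c{\left(M{\left(29 \right)},G \right)} + 4112509\right) = \left(1073265 + 655757\right) \left(\left(-1770 - - \frac{69856}{403}\right) + 4112509\right) = 1729022 \left(\left(-1770 + \frac{69856}{403}\right) + 4112509\right) = 1729022 \left(- \frac{643454}{403} + 4112509\right) = 1729022 \cdot \frac{1656697673}{403} = \frac{2864466723965806}{403}$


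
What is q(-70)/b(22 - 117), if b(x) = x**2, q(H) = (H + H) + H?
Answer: -42/1805 ≈ -0.023269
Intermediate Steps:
q(H) = 3*H (q(H) = 2*H + H = 3*H)
q(-70)/b(22 - 117) = (3*(-70))/((22 - 117)**2) = -210/((-95)**2) = -210/9025 = -210*1/9025 = -42/1805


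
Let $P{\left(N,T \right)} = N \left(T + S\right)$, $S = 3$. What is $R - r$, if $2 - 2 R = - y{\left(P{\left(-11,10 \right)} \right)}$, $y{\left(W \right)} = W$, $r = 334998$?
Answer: $- \frac{670137}{2} \approx -3.3507 \cdot 10^{5}$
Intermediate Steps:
$P{\left(N,T \right)} = N \left(3 + T\right)$ ($P{\left(N,T \right)} = N \left(T + 3\right) = N \left(3 + T\right)$)
$R = - \frac{141}{2}$ ($R = 1 - \frac{\left(-1\right) \left(- 11 \left(3 + 10\right)\right)}{2} = 1 - \frac{\left(-1\right) \left(\left(-11\right) 13\right)}{2} = 1 - \frac{\left(-1\right) \left(-143\right)}{2} = 1 - \frac{143}{2} = - \frac{141}{2} \approx -70.5$)
$R - r = - \frac{141}{2} - 334998 = - \frac{670137}{2}$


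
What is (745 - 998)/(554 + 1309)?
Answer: -11/81 ≈ -0.13580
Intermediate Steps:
(745 - 998)/(554 + 1309) = -253/1863 = -253*1/1863 = -11/81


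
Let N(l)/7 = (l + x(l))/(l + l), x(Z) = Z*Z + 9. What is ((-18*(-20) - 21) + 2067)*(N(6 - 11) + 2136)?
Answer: 25451871/5 ≈ 5.0904e+6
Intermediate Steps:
x(Z) = 9 + Z**2 (x(Z) = Z**2 + 9 = 9 + Z**2)
N(l) = 7*(9 + l + l**2)/(2*l) (N(l) = 7*((l + (9 + l**2))/(l + l)) = 7*((9 + l + l**2)/((2*l))) = 7*((9 + l + l**2)*(1/(2*l))) = 7*((9 + l + l**2)/(2*l)) = 7*(9 + l + l**2)/(2*l))
((-18*(-20) - 21) + 2067)*(N(6 - 11) + 2136) = ((-18*(-20) - 21) + 2067)*(7*(9 + (6 - 11) + (6 - 11)**2)/(2*(6 - 11)) + 2136) = ((360 - 21) + 2067)*((7/2)*(9 - 5 + (-5)**2)/(-5) + 2136) = (339 + 2067)*((7/2)*(-1/5)*(9 - 5 + 25) + 2136) = 2406*((7/2)*(-1/5)*29 + 2136) = 2406*(-203/10 + 2136) = 2406*(21157/10) = 25451871/5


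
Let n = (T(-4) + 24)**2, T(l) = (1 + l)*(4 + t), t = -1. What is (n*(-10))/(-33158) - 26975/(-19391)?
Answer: 469033400/321483389 ≈ 1.4590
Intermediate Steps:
T(l) = 3 + 3*l (T(l) = (1 + l)*(4 - 1) = (1 + l)*3 = 3 + 3*l)
n = 225 (n = ((3 + 3*(-4)) + 24)**2 = ((3 - 12) + 24)**2 = (-9 + 24)**2 = 15**2 = 225)
(n*(-10))/(-33158) - 26975/(-19391) = (225*(-10))/(-33158) - 26975/(-19391) = -2250*(-1/33158) - 26975*(-1/19391) = 1125/16579 + 26975/19391 = 469033400/321483389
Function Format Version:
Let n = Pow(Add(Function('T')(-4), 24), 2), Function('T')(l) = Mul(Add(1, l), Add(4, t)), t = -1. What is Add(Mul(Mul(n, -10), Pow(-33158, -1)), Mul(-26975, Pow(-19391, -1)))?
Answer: Rational(469033400, 321483389) ≈ 1.4590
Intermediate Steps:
Function('T')(l) = Add(3, Mul(3, l)) (Function('T')(l) = Mul(Add(1, l), Add(4, -1)) = Mul(Add(1, l), 3) = Add(3, Mul(3, l)))
n = 225 (n = Pow(Add(Add(3, Mul(3, -4)), 24), 2) = Pow(Add(Add(3, -12), 24), 2) = Pow(Add(-9, 24), 2) = Pow(15, 2) = 225)
Add(Mul(Mul(n, -10), Pow(-33158, -1)), Mul(-26975, Pow(-19391, -1))) = Add(Mul(Mul(225, -10), Pow(-33158, -1)), Mul(-26975, Pow(-19391, -1))) = Add(Mul(-2250, Rational(-1, 33158)), Mul(-26975, Rational(-1, 19391))) = Add(Rational(1125, 16579), Rational(26975, 19391)) = Rational(469033400, 321483389)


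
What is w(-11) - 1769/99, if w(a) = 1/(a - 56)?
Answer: -118622/6633 ≈ -17.884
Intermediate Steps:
w(a) = 1/(-56 + a)
w(-11) - 1769/99 = 1/(-56 - 11) - 1769/99 = 1/(-67) - 1769/99 = -1/67 - 1*1769/99 = -1/67 - 1769/99 = -118622/6633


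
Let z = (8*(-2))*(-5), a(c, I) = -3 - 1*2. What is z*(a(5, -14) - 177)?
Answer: -14560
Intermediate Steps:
a(c, I) = -5 (a(c, I) = -3 - 2 = -5)
z = 80 (z = -16*(-5) = 80)
z*(a(5, -14) - 177) = 80*(-5 - 177) = 80*(-182) = -14560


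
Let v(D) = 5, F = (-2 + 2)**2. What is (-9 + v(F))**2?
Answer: 16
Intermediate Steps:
F = 0 (F = 0**2 = 0)
(-9 + v(F))**2 = (-9 + 5)**2 = (-4)**2 = 16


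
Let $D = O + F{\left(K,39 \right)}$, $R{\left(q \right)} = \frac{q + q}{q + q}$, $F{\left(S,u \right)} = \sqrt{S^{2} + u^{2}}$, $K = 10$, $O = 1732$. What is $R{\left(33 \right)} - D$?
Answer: $-1731 - \sqrt{1621} \approx -1771.3$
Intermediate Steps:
$R{\left(q \right)} = 1$ ($R{\left(q \right)} = \frac{2 q}{2 q} = 2 q \frac{1}{2 q} = 1$)
$D = 1732 + \sqrt{1621}$ ($D = 1732 + \sqrt{10^{2} + 39^{2}} = 1732 + \sqrt{100 + 1521} = 1732 + \sqrt{1621} \approx 1772.3$)
$R{\left(33 \right)} - D = 1 - \left(1732 + \sqrt{1621}\right) = -1731 - \sqrt{1621}$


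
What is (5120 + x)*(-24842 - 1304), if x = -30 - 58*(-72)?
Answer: -242268836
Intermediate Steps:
x = 4146 (x = -30 + 4176 = 4146)
(5120 + x)*(-24842 - 1304) = (5120 + 4146)*(-24842 - 1304) = 9266*(-26146) = -242268836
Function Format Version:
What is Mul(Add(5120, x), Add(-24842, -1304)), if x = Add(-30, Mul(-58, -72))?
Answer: -242268836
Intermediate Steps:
x = 4146 (x = Add(-30, 4176) = 4146)
Mul(Add(5120, x), Add(-24842, -1304)) = Mul(Add(5120, 4146), Add(-24842, -1304)) = Mul(9266, -26146) = -242268836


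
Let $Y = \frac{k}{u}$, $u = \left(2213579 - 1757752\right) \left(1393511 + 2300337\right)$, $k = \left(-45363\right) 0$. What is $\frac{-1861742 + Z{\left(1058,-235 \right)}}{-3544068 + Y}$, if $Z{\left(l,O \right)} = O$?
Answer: $\frac{620659}{1181356} \approx 0.52538$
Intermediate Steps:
$k = 0$
$u = 1683755652296$ ($u = 455827 \cdot 3693848 = 1683755652296$)
$Y = 0$ ($Y = \frac{0}{1683755652296} = 0 \cdot \frac{1}{1683755652296} = 0$)
$\frac{-1861742 + Z{\left(1058,-235 \right)}}{-3544068 + Y} = \frac{-1861742 - 235}{-3544068 + 0} = - \frac{1861977}{-3544068} = \left(-1861977\right) \left(- \frac{1}{3544068}\right) = \frac{620659}{1181356}$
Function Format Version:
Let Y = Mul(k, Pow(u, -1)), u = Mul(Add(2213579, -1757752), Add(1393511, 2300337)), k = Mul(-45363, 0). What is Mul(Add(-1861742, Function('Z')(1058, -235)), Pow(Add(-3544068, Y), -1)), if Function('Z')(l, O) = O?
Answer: Rational(620659, 1181356) ≈ 0.52538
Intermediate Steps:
k = 0
u = 1683755652296 (u = Mul(455827, 3693848) = 1683755652296)
Y = 0 (Y = Mul(0, Pow(1683755652296, -1)) = Mul(0, Rational(1, 1683755652296)) = 0)
Mul(Add(-1861742, Function('Z')(1058, -235)), Pow(Add(-3544068, Y), -1)) = Mul(Add(-1861742, -235), Pow(Add(-3544068, 0), -1)) = Mul(-1861977, Pow(-3544068, -1)) = Mul(-1861977, Rational(-1, 3544068)) = Rational(620659, 1181356)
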